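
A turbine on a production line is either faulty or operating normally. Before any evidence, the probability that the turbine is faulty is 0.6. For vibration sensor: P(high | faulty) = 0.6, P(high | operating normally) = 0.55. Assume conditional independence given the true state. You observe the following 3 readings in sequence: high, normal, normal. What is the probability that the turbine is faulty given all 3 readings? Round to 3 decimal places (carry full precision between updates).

After 'high': P(faulty) = 0.6·0.6000 / (0.6·0.6000 + 0.55·0.4000) ≈ 0.6207
After 'normal': P(faulty) = 0.4·0.6207 / (0.4·0.6207 + 0.45·0.3793) ≈ 0.5926
After 'normal': P(faulty) = 0.4·0.5926 / (0.4·0.5926 + 0.45·0.4074) ≈ 0.5639

0.564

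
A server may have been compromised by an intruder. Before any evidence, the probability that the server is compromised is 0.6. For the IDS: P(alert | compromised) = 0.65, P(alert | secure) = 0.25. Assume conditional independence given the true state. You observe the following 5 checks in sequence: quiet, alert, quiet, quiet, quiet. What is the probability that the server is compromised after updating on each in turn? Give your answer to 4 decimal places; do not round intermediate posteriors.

Each posterior becomes the prior for the next update.
After 'quiet': P(compromised) = 0.35·0.6000 / (0.35·0.6000 + 0.75·0.4000) ≈ 0.4118
After 'alert': P(compromised) = 0.65·0.4118 / (0.65·0.4118 + 0.25·0.5882) ≈ 0.6454
After 'quiet': P(compromised) = 0.35·0.6454 / (0.35·0.6454 + 0.75·0.3546) ≈ 0.4593
After 'quiet': P(compromised) = 0.35·0.4593 / (0.35·0.4593 + 0.75·0.5407) ≈ 0.2839
After 'quiet': P(compromised) = 0.35·0.2839 / (0.35·0.2839 + 0.75·0.7161) ≈ 0.1561

0.1561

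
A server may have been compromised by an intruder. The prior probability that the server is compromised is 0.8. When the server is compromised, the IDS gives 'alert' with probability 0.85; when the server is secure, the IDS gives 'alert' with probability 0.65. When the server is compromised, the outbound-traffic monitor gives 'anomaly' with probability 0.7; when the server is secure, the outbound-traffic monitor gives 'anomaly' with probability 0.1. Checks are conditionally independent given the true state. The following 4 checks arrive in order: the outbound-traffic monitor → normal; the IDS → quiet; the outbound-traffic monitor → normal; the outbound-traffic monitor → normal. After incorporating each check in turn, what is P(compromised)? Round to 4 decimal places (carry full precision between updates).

After the outbound-traffic monitor='normal': P(compromised) = 0.3·0.8000 / (0.3·0.8000 + 0.9·0.2000) ≈ 0.5714
After the IDS='quiet': P(compromised) = 0.15·0.5714 / (0.15·0.5714 + 0.35·0.4286) ≈ 0.3636
After the outbound-traffic monitor='normal': P(compromised) = 0.3·0.3636 / (0.3·0.3636 + 0.9·0.6364) ≈ 0.1600
After the outbound-traffic monitor='normal': P(compromised) = 0.3·0.1600 / (0.3·0.1600 + 0.9·0.8400) ≈ 0.0597

0.0597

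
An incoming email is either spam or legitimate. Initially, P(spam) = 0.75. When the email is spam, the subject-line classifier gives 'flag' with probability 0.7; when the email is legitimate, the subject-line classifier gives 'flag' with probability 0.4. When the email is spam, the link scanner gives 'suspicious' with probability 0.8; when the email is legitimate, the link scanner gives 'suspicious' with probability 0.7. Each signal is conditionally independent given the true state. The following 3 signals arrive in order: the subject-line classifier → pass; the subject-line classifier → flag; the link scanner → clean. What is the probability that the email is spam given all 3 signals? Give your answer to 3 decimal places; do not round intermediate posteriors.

0.636

Apply Bayes' rule sequentially, carrying P(spam) forward.
After the subject-line classifier='pass': P(spam) = 0.3·0.7500 / (0.3·0.7500 + 0.6·0.2500) ≈ 0.6000
After the subject-line classifier='flag': P(spam) = 0.7·0.6000 / (0.7·0.6000 + 0.4·0.4000) ≈ 0.7241
After the link scanner='clean': P(spam) = 0.2·0.7241 / (0.2·0.7241 + 0.3·0.2759) ≈ 0.6364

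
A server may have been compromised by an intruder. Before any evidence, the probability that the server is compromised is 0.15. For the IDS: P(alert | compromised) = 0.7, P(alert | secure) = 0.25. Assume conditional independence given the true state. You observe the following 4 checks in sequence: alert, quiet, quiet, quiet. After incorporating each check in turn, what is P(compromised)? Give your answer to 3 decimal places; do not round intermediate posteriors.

After 'alert': P(compromised) = 0.7·0.1500 / (0.7·0.1500 + 0.25·0.8500) ≈ 0.3307
After 'quiet': P(compromised) = 0.3·0.3307 / (0.3·0.3307 + 0.75·0.6693) ≈ 0.1650
After 'quiet': P(compromised) = 0.3·0.1650 / (0.3·0.1650 + 0.75·0.8350) ≈ 0.0733
After 'quiet': P(compromised) = 0.3·0.0733 / (0.3·0.0733 + 0.75·0.9267) ≈ 0.0307

0.031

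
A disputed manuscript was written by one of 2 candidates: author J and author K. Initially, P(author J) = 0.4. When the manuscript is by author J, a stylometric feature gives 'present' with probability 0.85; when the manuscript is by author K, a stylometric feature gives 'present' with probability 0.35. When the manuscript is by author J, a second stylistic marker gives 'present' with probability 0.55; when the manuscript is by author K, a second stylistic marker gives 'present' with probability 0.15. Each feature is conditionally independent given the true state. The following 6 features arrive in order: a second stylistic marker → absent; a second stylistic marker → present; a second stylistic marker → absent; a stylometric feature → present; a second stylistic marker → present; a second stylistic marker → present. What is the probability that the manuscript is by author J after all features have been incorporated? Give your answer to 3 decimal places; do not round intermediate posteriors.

0.957

After a second stylistic marker='absent': P(author J) = 0.45·0.4000 / (0.45·0.4000 + 0.85·0.6000) ≈ 0.2609
After a second stylistic marker='present': P(author J) = 0.55·0.2609 / (0.55·0.2609 + 0.15·0.7391) ≈ 0.5641
After a second stylistic marker='absent': P(author J) = 0.45·0.5641 / (0.45·0.5641 + 0.85·0.4359) ≈ 0.4066
After a stylometric feature='present': P(author J) = 0.85·0.4066 / (0.85·0.4066 + 0.35·0.5934) ≈ 0.6246
After a second stylistic marker='present': P(author J) = 0.55·0.6246 / (0.55·0.6246 + 0.15·0.3754) ≈ 0.8592
After a second stylistic marker='present': P(author J) = 0.55·0.8592 / (0.55·0.8592 + 0.15·0.1408) ≈ 0.9572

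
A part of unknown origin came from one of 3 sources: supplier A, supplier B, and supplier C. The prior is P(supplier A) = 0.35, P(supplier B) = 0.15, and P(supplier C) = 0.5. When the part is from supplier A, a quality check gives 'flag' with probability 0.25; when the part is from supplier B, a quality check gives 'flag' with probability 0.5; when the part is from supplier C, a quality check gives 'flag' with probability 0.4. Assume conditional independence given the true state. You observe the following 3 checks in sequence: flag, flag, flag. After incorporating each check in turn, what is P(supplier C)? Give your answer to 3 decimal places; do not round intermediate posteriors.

0.569

After 'flag': normaliser = 0.25·0.3500 + 0.5·0.1500 + 0.4·0.5000; P(supplier A) ≈ 0.2414, P(supplier B) ≈ 0.2069, P(supplier C) ≈ 0.5517
After 'flag': normaliser = 0.25·0.2414 + 0.5·0.2069 + 0.4·0.5517; P(supplier A) ≈ 0.1570, P(supplier B) ≈ 0.2691, P(supplier C) ≈ 0.5740
After 'flag': normaliser = 0.25·0.1570 + 0.5·0.2691 + 0.4·0.5740; P(supplier A) ≈ 0.0973, P(supplier B) ≈ 0.3335, P(supplier C) ≈ 0.5692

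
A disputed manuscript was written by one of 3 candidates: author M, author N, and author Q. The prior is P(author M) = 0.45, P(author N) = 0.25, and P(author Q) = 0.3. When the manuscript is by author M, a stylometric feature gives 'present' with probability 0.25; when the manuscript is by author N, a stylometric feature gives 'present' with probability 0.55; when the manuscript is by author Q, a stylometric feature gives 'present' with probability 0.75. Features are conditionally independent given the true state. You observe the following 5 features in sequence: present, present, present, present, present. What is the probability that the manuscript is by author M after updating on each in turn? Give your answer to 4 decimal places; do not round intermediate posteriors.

Apply Bayes' rule sequentially, carrying P(author M) forward.
After 'present': normaliser = 0.25·0.4500 + 0.55·0.2500 + 0.75·0.3000; P(author M) ≈ 0.2368, P(author N) ≈ 0.2895, P(author Q) ≈ 0.4737
After 'present': normaliser = 0.25·0.2368 + 0.55·0.2895 + 0.75·0.4737; P(author M) ≈ 0.1032, P(author N) ≈ 0.2775, P(author Q) ≈ 0.6193
After 'present': normaliser = 0.25·0.1032 + 0.55·0.2775 + 0.75·0.6193; P(author M) ≈ 0.0401, P(author N) ≈ 0.2374, P(author Q) ≈ 0.7224
After 'present': normaliser = 0.25·0.0401 + 0.55·0.2374 + 0.75·0.7224; P(author M) ≈ 0.0147, P(author N) ≈ 0.1913, P(author Q) ≈ 0.7940
After 'present': normaliser = 0.25·0.0147 + 0.55·0.1913 + 0.75·0.7940; P(author M) ≈ 0.0052, P(author N) ≈ 0.1494, P(author Q) ≈ 0.8454

0.0052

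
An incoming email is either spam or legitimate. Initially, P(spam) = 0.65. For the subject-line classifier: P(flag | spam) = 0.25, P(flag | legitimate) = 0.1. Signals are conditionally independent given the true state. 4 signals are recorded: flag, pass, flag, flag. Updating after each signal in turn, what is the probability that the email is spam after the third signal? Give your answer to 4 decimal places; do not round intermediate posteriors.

After 'flag': P(spam) = 0.25·0.6500 / (0.25·0.6500 + 0.1·0.3500) ≈ 0.8228
After 'pass': P(spam) = 0.75·0.8228 / (0.75·0.8228 + 0.9·0.1772) ≈ 0.7946
After 'flag': P(spam) = 0.25·0.7946 / (0.25·0.7946 + 0.1·0.2054) ≈ 0.9063

0.9063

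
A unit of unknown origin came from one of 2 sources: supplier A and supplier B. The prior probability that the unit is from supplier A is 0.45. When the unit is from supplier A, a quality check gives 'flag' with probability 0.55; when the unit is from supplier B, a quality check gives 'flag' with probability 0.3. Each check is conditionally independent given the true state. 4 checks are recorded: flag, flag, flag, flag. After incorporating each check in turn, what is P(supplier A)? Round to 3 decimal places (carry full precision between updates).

After 'flag': P(supplier A) = 0.55·0.4500 / (0.55·0.4500 + 0.3·0.5500) ≈ 0.6000
After 'flag': P(supplier A) = 0.55·0.6000 / (0.55·0.6000 + 0.3·0.4000) ≈ 0.7333
After 'flag': P(supplier A) = 0.55·0.7333 / (0.55·0.7333 + 0.3·0.2667) ≈ 0.8345
After 'flag': P(supplier A) = 0.55·0.8345 / (0.55·0.8345 + 0.3·0.1655) ≈ 0.9024

0.902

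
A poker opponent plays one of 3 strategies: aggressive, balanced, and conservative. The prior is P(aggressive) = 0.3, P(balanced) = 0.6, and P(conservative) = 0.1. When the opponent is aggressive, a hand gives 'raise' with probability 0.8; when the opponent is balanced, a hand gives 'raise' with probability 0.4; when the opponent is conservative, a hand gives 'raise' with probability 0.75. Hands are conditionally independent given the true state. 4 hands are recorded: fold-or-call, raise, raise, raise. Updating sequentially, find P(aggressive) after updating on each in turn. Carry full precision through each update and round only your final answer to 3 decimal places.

Each posterior becomes the prior for the next update.
After 'fold-or-call': normaliser = 0.2·0.3000 + 0.6·0.6000 + 0.25·0.1000; P(aggressive) ≈ 0.1348, P(balanced) ≈ 0.8090, P(conservative) ≈ 0.0562
After 'raise': normaliser = 0.8·0.1348 + 0.4·0.8090 + 0.75·0.0562; P(aggressive) ≈ 0.2278, P(balanced) ≈ 0.6833, P(conservative) ≈ 0.0890
After 'raise': normaliser = 0.8·0.2278 + 0.4·0.6833 + 0.75·0.0890; P(aggressive) ≈ 0.3489, P(balanced) ≈ 0.5233, P(conservative) ≈ 0.1278
After 'raise': normaliser = 0.8·0.3489 + 0.4·0.5233 + 0.75·0.1278; P(aggressive) ≈ 0.4777, P(balanced) ≈ 0.3583, P(conservative) ≈ 0.1640

0.478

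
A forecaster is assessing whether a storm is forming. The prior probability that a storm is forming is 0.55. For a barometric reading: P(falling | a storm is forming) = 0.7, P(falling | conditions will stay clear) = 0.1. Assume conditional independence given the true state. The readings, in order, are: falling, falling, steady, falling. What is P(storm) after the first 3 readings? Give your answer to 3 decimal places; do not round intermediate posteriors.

After 'falling': P(storm) = 0.7·0.5500 / (0.7·0.5500 + 0.1·0.4500) ≈ 0.8953
After 'falling': P(storm) = 0.7·0.8953 / (0.7·0.8953 + 0.1·0.1047) ≈ 0.9836
After 'steady': P(storm) = 0.3·0.9836 / (0.3·0.9836 + 0.9·0.0164) ≈ 0.9523

0.952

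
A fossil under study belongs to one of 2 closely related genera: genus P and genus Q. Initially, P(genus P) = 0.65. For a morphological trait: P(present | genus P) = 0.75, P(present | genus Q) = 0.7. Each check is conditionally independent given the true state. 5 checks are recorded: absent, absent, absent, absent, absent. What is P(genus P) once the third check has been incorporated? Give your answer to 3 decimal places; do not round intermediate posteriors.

After 'absent': P(genus P) = 0.25·0.6500 / (0.25·0.6500 + 0.3·0.3500) ≈ 0.6075
After 'absent': P(genus P) = 0.25·0.6075 / (0.25·0.6075 + 0.3·0.3925) ≈ 0.5633
After 'absent': P(genus P) = 0.25·0.5633 / (0.25·0.5633 + 0.3·0.4367) ≈ 0.5180

0.518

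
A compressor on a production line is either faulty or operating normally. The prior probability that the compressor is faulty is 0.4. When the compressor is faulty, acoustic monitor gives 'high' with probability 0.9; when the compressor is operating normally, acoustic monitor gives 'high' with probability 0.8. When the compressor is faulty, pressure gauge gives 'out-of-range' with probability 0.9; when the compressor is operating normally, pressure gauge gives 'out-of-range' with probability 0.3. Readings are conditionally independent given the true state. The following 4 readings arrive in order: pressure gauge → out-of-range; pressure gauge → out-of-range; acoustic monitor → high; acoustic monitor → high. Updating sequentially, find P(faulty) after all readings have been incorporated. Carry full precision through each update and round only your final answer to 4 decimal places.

0.8836

Each posterior becomes the prior for the next update.
After pressure gauge='out-of-range': P(faulty) = 0.9·0.4000 / (0.9·0.4000 + 0.3·0.6000) ≈ 0.6667
After pressure gauge='out-of-range': P(faulty) = 0.9·0.6667 / (0.9·0.6667 + 0.3·0.3333) ≈ 0.8571
After acoustic monitor='high': P(faulty) = 0.9·0.8571 / (0.9·0.8571 + 0.8·0.1429) ≈ 0.8710
After acoustic monitor='high': P(faulty) = 0.9·0.8710 / (0.9·0.8710 + 0.8·0.1290) ≈ 0.8836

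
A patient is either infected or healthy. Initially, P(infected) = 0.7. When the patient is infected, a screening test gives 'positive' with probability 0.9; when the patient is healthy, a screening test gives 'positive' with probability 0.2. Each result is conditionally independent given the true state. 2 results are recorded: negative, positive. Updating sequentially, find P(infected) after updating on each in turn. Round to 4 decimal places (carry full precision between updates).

After 'negative': P(infected) = 0.1·0.7000 / (0.1·0.7000 + 0.8·0.3000) ≈ 0.2258
After 'positive': P(infected) = 0.9·0.2258 / (0.9·0.2258 + 0.2·0.7742) ≈ 0.5676

0.5676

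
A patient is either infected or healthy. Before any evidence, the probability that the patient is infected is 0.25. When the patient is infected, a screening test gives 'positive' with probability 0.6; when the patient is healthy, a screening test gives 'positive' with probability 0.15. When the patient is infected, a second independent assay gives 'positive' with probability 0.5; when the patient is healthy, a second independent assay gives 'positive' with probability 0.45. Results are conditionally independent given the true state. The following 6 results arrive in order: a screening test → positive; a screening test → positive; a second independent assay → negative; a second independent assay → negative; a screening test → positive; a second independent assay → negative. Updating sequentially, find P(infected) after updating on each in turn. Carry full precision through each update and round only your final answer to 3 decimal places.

0.941

Each posterior becomes the prior for the next update.
After a screening test='positive': P(infected) = 0.6·0.2500 / (0.6·0.2500 + 0.15·0.7500) ≈ 0.5714
After a screening test='positive': P(infected) = 0.6·0.5714 / (0.6·0.5714 + 0.15·0.4286) ≈ 0.8421
After a second independent assay='negative': P(infected) = 0.5·0.8421 / (0.5·0.8421 + 0.55·0.1579) ≈ 0.8290
After a second independent assay='negative': P(infected) = 0.5·0.8290 / (0.5·0.8290 + 0.55·0.1710) ≈ 0.8151
After a screening test='positive': P(infected) = 0.6·0.8151 / (0.6·0.8151 + 0.15·0.1849) ≈ 0.9463
After a second independent assay='negative': P(infected) = 0.5·0.9463 / (0.5·0.9463 + 0.55·0.0537) ≈ 0.9413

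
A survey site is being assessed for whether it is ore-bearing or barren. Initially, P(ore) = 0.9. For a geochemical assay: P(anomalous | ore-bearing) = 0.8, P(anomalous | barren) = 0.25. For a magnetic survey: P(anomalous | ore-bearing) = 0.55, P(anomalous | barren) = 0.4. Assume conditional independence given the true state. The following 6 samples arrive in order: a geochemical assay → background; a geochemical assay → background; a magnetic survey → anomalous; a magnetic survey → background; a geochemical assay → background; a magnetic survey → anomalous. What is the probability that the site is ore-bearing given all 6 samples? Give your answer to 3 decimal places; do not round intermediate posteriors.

After a geochemical assay='background': P(ore) = 0.2·0.9000 / (0.2·0.9000 + 0.75·0.1000) ≈ 0.7059
After a geochemical assay='background': P(ore) = 0.2·0.7059 / (0.2·0.7059 + 0.75·0.2941) ≈ 0.3902
After a magnetic survey='anomalous': P(ore) = 0.55·0.3902 / (0.55·0.3902 + 0.4·0.6098) ≈ 0.4681
After a magnetic survey='background': P(ore) = 0.45·0.4681 / (0.45·0.4681 + 0.6·0.5319) ≈ 0.3976
After a geochemical assay='background': P(ore) = 0.2·0.3976 / (0.2·0.3976 + 0.75·0.6024) ≈ 0.1497
After a magnetic survey='anomalous': P(ore) = 0.55·0.1497 / (0.55·0.1497 + 0.4·0.8503) ≈ 0.1948

0.195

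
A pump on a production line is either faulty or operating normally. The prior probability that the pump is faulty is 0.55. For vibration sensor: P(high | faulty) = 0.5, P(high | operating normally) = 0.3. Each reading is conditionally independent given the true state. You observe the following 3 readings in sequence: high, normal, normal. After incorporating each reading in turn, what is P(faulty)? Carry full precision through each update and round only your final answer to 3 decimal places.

After 'high': P(faulty) = 0.5·0.5500 / (0.5·0.5500 + 0.3·0.4500) ≈ 0.6707
After 'normal': P(faulty) = 0.5·0.6707 / (0.5·0.6707 + 0.7·0.3293) ≈ 0.5927
After 'normal': P(faulty) = 0.5·0.5927 / (0.5·0.5927 + 0.7·0.4073) ≈ 0.5096

0.510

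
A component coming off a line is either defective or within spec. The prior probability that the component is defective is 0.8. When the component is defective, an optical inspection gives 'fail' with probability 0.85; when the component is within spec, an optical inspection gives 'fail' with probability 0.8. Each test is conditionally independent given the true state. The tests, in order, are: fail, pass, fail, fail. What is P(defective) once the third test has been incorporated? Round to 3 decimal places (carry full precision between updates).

Apply Bayes' rule sequentially, carrying P(defective) forward.
After 'fail': P(defective) = 0.85·0.8000 / (0.85·0.8000 + 0.8·0.2000) ≈ 0.8095
After 'pass': P(defective) = 0.15·0.8095 / (0.15·0.8095 + 0.2·0.1905) ≈ 0.7612
After 'fail': P(defective) = 0.85·0.7612 / (0.85·0.7612 + 0.8·0.2388) ≈ 0.7720

0.772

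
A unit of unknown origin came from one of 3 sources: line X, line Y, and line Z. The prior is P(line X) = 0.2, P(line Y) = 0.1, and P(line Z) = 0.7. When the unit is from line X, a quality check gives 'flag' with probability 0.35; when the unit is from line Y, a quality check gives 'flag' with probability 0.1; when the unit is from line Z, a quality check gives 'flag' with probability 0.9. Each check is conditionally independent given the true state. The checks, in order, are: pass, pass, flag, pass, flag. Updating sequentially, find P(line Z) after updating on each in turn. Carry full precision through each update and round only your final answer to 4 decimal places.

Apply Bayes' rule sequentially, carrying P(line Z) forward.
After 'pass': normaliser = 0.65·0.2000 + 0.9·0.1000 + 0.1·0.7000; P(line X) ≈ 0.4483, P(line Y) ≈ 0.3103, P(line Z) ≈ 0.2414
After 'pass': normaliser = 0.65·0.4483 + 0.9·0.3103 + 0.1·0.2414; P(line X) ≈ 0.4899, P(line Y) ≈ 0.4696, P(line Z) ≈ 0.0406
After 'flag': normaliser = 0.35·0.4899 + 0.1·0.4696 + 0.9·0.0406; P(line X) ≈ 0.6725, P(line Y) ≈ 0.1842, P(line Z) ≈ 0.1433
After 'pass': normaliser = 0.65·0.6725 + 0.9·0.1842 + 0.1·0.1433; P(line X) ≈ 0.7082, P(line Y) ≈ 0.2686, P(line Z) ≈ 0.0232
After 'flag': normaliser = 0.35·0.7082 + 0.1·0.2686 + 0.9·0.0232; P(line X) ≈ 0.8385, P(line Y) ≈ 0.0908, P(line Z) ≈ 0.0707

0.0707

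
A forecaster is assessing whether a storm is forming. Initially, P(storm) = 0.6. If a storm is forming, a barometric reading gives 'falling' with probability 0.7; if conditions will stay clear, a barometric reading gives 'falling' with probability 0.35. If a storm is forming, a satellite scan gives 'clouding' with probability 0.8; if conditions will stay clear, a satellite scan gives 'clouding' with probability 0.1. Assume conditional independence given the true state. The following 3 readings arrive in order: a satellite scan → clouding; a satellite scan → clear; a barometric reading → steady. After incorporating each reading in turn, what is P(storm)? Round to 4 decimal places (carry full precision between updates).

After a satellite scan='clouding': P(storm) = 0.8·0.6000 / (0.8·0.6000 + 0.1·0.4000) ≈ 0.9231
After a satellite scan='clear': P(storm) = 0.2·0.9231 / (0.2·0.9231 + 0.9·0.0769) ≈ 0.7273
After a barometric reading='steady': P(storm) = 0.3·0.7273 / (0.3·0.7273 + 0.65·0.2727) ≈ 0.5517

0.5517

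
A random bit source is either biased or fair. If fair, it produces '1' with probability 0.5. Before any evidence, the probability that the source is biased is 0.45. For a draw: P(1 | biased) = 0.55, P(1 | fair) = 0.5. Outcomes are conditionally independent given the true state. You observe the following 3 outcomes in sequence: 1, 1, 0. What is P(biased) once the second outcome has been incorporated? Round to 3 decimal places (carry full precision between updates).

After '1': P(biased) = 0.55·0.4500 / (0.55·0.4500 + 0.5·0.5500) ≈ 0.4737
After '1': P(biased) = 0.55·0.4737 / (0.55·0.4737 + 0.5·0.5263) ≈ 0.4975

0.497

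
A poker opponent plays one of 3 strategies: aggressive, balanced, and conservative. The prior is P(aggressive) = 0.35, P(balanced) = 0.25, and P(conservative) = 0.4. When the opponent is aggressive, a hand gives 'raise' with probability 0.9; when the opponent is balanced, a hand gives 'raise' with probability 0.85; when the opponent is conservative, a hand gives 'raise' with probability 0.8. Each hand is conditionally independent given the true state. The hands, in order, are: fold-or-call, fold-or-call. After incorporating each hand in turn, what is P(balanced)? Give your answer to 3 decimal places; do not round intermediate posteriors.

0.224

After 'fold-or-call': normaliser = 0.1·0.3500 + 0.15·0.2500 + 0.2·0.4000; P(aggressive) ≈ 0.2295, P(balanced) ≈ 0.2459, P(conservative) ≈ 0.5246
After 'fold-or-call': normaliser = 0.1·0.2295 + 0.15·0.2459 + 0.2·0.5246; P(aggressive) ≈ 0.1393, P(balanced) ≈ 0.2239, P(conservative) ≈ 0.6368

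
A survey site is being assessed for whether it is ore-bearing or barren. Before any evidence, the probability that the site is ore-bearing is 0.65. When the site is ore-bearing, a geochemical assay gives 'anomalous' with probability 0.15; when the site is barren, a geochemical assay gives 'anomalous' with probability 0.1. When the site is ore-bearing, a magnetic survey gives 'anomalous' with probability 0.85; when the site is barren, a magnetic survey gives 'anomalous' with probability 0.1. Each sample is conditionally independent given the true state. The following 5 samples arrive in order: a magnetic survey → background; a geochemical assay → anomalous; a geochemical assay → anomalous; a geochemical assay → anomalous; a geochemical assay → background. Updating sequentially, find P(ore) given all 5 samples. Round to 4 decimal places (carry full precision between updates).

After a magnetic survey='background': P(ore) = 0.15·0.6500 / (0.15·0.6500 + 0.9·0.3500) ≈ 0.2364
After a geochemical assay='anomalous': P(ore) = 0.15·0.2364 / (0.15·0.2364 + 0.1·0.7636) ≈ 0.3171
After a geochemical assay='anomalous': P(ore) = 0.15·0.3171 / (0.15·0.3171 + 0.1·0.6829) ≈ 0.4105
After a geochemical assay='anomalous': P(ore) = 0.15·0.4105 / (0.15·0.4105 + 0.1·0.5895) ≈ 0.5109
After a geochemical assay='background': P(ore) = 0.85·0.5109 / (0.85·0.5109 + 0.9·0.4891) ≈ 0.4966

0.4966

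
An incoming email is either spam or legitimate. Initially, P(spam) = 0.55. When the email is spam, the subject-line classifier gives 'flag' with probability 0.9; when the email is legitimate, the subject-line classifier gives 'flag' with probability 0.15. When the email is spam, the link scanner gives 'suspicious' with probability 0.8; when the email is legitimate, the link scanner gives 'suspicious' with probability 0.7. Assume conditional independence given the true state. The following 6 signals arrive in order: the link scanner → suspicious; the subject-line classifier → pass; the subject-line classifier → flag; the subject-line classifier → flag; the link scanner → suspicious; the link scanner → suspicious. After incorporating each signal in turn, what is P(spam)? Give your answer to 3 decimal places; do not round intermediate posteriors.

Each posterior becomes the prior for the next update.
After the link scanner='suspicious': P(spam) = 0.8·0.5500 / (0.8·0.5500 + 0.7·0.4500) ≈ 0.5828
After the subject-line classifier='pass': P(spam) = 0.1·0.5828 / (0.1·0.5828 + 0.85·0.4172) ≈ 0.1411
After the subject-line classifier='flag': P(spam) = 0.9·0.1411 / (0.9·0.1411 + 0.15·0.8589) ≈ 0.4965
After the subject-line classifier='flag': P(spam) = 0.9·0.4965 / (0.9·0.4965 + 0.15·0.5035) ≈ 0.8554
After the link scanner='suspicious': P(spam) = 0.8·0.8554 / (0.8·0.8554 + 0.7·0.1446) ≈ 0.8712
After the link scanner='suspicious': P(spam) = 0.8·0.8712 / (0.8·0.8712 + 0.7·0.1288) ≈ 0.8854

0.885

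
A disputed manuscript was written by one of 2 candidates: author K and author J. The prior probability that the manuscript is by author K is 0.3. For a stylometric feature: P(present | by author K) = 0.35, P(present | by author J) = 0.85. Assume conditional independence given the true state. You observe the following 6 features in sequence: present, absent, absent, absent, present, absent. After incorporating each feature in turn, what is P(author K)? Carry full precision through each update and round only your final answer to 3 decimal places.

0.962

After 'present': P(author K) = 0.35·0.3000 / (0.35·0.3000 + 0.85·0.7000) ≈ 0.1500
After 'absent': P(author K) = 0.65·0.1500 / (0.65·0.1500 + 0.15·0.8500) ≈ 0.4333
After 'absent': P(author K) = 0.65·0.4333 / (0.65·0.4333 + 0.15·0.5667) ≈ 0.7682
After 'absent': P(author K) = 0.65·0.7682 / (0.65·0.7682 + 0.15·0.2318) ≈ 0.9349
After 'present': P(author K) = 0.35·0.9349 / (0.35·0.9349 + 0.85·0.0651) ≈ 0.8553
After 'absent': P(author K) = 0.65·0.8553 / (0.65·0.8553 + 0.15·0.1447) ≈ 0.9624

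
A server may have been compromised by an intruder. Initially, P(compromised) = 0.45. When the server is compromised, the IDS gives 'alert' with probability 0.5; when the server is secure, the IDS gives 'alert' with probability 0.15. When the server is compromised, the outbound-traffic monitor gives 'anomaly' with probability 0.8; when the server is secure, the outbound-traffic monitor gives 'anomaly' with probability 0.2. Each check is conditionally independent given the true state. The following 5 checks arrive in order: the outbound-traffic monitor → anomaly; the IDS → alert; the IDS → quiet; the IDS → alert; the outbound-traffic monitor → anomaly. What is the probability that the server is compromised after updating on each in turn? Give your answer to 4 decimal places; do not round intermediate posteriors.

0.9884

Each posterior becomes the prior for the next update.
After the outbound-traffic monitor='anomaly': P(compromised) = 0.8·0.4500 / (0.8·0.4500 + 0.2·0.5500) ≈ 0.7660
After the IDS='alert': P(compromised) = 0.5·0.7660 / (0.5·0.7660 + 0.15·0.2340) ≈ 0.9160
After the IDS='quiet': P(compromised) = 0.5·0.9160 / (0.5·0.9160 + 0.85·0.0840) ≈ 0.8652
After the IDS='alert': P(compromised) = 0.5·0.8652 / (0.5·0.8652 + 0.15·0.1348) ≈ 0.9553
After the outbound-traffic monitor='anomaly': P(compromised) = 0.8·0.9553 / (0.8·0.9553 + 0.2·0.0447) ≈ 0.9884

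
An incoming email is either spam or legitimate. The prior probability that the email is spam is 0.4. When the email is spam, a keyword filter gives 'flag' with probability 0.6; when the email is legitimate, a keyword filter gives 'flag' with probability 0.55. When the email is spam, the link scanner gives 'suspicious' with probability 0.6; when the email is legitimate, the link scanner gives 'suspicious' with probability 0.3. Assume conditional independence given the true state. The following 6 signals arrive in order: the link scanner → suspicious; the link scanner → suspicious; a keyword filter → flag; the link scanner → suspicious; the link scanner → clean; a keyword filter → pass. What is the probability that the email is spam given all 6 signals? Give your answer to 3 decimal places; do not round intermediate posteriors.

After the link scanner='suspicious': P(spam) = 0.6·0.4000 / (0.6·0.4000 + 0.3·0.6000) ≈ 0.5714
After the link scanner='suspicious': P(spam) = 0.6·0.5714 / (0.6·0.5714 + 0.3·0.4286) ≈ 0.7273
After a keyword filter='flag': P(spam) = 0.6·0.7273 / (0.6·0.7273 + 0.55·0.2727) ≈ 0.7442
After the link scanner='suspicious': P(spam) = 0.6·0.7442 / (0.6·0.7442 + 0.3·0.2558) ≈ 0.8533
After the link scanner='clean': P(spam) = 0.4·0.8533 / (0.4·0.8533 + 0.7·0.1467) ≈ 0.7688
After a keyword filter='pass': P(spam) = 0.4·0.7688 / (0.4·0.7688 + 0.45·0.2312) ≈ 0.7472

0.747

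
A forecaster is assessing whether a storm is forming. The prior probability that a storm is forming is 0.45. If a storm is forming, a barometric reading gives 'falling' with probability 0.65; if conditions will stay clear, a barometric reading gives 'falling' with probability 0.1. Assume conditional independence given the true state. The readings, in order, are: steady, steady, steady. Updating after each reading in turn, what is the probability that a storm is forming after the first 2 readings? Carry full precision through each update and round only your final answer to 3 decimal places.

After 'steady': P(storm) = 0.35·0.4500 / (0.35·0.4500 + 0.9·0.5500) ≈ 0.2414
After 'steady': P(storm) = 0.35·0.2414 / (0.35·0.2414 + 0.9·0.7586) ≈ 0.1101

0.110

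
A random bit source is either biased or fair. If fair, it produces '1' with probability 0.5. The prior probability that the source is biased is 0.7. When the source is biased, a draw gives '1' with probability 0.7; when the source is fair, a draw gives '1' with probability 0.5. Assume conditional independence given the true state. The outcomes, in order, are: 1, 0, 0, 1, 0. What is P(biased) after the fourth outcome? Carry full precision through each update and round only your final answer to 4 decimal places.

After '1': P(biased) = 0.7·0.7000 / (0.7·0.7000 + 0.5·0.3000) ≈ 0.7656
After '0': P(biased) = 0.3·0.7656 / (0.3·0.7656 + 0.5·0.2344) ≈ 0.6622
After '0': P(biased) = 0.3·0.6622 / (0.3·0.6622 + 0.5·0.3378) ≈ 0.5404
After '1': P(biased) = 0.7·0.5404 / (0.7·0.5404 + 0.5·0.4596) ≈ 0.6221

0.6221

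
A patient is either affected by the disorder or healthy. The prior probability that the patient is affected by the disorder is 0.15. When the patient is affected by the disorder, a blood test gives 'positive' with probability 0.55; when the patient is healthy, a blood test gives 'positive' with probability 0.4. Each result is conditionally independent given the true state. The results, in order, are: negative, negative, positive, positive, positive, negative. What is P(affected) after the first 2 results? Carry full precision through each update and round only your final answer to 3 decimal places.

Each posterior becomes the prior for the next update.
After 'negative': P(affected) = 0.45·0.1500 / (0.45·0.1500 + 0.6·0.8500) ≈ 0.1169
After 'negative': P(affected) = 0.45·0.1169 / (0.45·0.1169 + 0.6·0.8831) ≈ 0.0903

0.090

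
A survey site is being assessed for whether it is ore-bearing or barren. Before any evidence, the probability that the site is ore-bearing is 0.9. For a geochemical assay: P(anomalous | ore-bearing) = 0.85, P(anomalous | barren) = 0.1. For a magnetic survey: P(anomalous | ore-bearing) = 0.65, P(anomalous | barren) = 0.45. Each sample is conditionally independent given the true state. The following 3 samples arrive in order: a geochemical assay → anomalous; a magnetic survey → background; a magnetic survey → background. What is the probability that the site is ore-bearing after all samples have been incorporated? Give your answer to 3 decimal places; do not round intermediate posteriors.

0.969

After a geochemical assay='anomalous': P(ore) = 0.85·0.9000 / (0.85·0.9000 + 0.1·0.1000) ≈ 0.9871
After a magnetic survey='background': P(ore) = 0.35·0.9871 / (0.35·0.9871 + 0.55·0.0129) ≈ 0.9799
After a magnetic survey='background': P(ore) = 0.35·0.9799 / (0.35·0.9799 + 0.55·0.0201) ≈ 0.9687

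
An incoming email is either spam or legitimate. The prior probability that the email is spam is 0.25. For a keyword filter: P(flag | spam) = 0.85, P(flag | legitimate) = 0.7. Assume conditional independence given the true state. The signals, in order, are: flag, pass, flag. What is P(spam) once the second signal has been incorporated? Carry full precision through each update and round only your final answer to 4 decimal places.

After 'flag': P(spam) = 0.85·0.2500 / (0.85·0.2500 + 0.7·0.7500) ≈ 0.2881
After 'pass': P(spam) = 0.15·0.2881 / (0.15·0.2881 + 0.3·0.7119) ≈ 0.1683

0.1683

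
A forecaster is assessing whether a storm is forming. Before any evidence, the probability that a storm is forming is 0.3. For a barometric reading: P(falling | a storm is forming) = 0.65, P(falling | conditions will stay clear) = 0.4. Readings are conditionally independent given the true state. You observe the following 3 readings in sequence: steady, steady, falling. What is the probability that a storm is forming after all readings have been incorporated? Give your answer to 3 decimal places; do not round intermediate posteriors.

After 'steady': P(storm) = 0.35·0.3000 / (0.35·0.3000 + 0.6·0.7000) ≈ 0.2000
After 'steady': P(storm) = 0.35·0.2000 / (0.35·0.2000 + 0.6·0.8000) ≈ 0.1273
After 'falling': P(storm) = 0.65·0.1273 / (0.65·0.1273 + 0.4·0.8727) ≈ 0.1916

0.192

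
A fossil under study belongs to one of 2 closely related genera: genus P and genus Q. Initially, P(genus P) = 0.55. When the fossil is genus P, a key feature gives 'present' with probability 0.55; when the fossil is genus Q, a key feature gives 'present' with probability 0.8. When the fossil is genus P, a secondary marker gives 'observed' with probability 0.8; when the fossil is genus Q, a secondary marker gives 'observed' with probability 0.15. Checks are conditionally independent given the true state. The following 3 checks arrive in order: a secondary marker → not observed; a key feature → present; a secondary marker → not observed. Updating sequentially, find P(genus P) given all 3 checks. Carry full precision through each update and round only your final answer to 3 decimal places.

Apply Bayes' rule sequentially, carrying P(genus P) forward.
After a secondary marker='not observed': P(genus P) = 0.2·0.5500 / (0.2·0.5500 + 0.85·0.4500) ≈ 0.2234
After a key feature='present': P(genus P) = 0.55·0.2234 / (0.55·0.2234 + 0.8·0.7766) ≈ 0.1651
After a secondary marker='not observed': P(genus P) = 0.2·0.1651 / (0.2·0.1651 + 0.85·0.8349) ≈ 0.0445

0.044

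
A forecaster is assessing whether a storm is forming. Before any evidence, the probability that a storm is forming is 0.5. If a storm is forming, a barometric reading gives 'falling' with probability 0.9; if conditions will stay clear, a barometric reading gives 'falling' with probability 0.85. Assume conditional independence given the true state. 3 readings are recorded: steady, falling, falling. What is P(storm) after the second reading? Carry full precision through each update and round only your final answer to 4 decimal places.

After 'steady': P(storm) = 0.1·0.5000 / (0.1·0.5000 + 0.15·0.5000) ≈ 0.4000
After 'falling': P(storm) = 0.9·0.4000 / (0.9·0.4000 + 0.85·0.6000) ≈ 0.4138

0.4138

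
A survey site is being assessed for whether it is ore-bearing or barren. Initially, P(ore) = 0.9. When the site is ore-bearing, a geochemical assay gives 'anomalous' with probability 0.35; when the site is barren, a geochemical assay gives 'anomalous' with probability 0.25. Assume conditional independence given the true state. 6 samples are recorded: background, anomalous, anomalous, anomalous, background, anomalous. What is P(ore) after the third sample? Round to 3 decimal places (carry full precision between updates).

After 'background': P(ore) = 0.65·0.9000 / (0.65·0.9000 + 0.75·0.1000) ≈ 0.8864
After 'anomalous': P(ore) = 0.35·0.8864 / (0.35·0.8864 + 0.25·0.1136) ≈ 0.9161
After 'anomalous': P(ore) = 0.35·0.9161 / (0.35·0.9161 + 0.25·0.0839) ≈ 0.9386

0.939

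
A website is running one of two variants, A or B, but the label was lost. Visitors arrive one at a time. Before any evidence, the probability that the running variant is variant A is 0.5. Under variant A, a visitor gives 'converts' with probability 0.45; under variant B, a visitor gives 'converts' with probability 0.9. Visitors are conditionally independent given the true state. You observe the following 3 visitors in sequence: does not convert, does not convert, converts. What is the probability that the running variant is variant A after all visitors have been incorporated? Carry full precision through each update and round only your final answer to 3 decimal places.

Each posterior becomes the prior for the next update.
After 'does not convert': P(A) = 0.55·0.5000 / (0.55·0.5000 + 0.1·0.5000) ≈ 0.8462
After 'does not convert': P(A) = 0.55·0.8462 / (0.55·0.8462 + 0.1·0.1538) ≈ 0.9680
After 'converts': P(A) = 0.45·0.9680 / (0.45·0.9680 + 0.9·0.0320) ≈ 0.9380

0.938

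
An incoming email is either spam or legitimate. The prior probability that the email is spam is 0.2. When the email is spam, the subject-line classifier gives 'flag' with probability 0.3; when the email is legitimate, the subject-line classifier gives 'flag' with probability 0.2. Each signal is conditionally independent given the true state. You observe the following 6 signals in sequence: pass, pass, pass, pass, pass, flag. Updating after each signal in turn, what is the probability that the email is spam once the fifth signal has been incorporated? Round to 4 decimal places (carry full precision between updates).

After 'pass': P(spam) = 0.7·0.2000 / (0.7·0.2000 + 0.8·0.8000) ≈ 0.1795
After 'pass': P(spam) = 0.7·0.1795 / (0.7·0.1795 + 0.8·0.8205) ≈ 0.1607
After 'pass': P(spam) = 0.7·0.1607 / (0.7·0.1607 + 0.8·0.8393) ≈ 0.1435
After 'pass': P(spam) = 0.7·0.1435 / (0.7·0.1435 + 0.8·0.8565) ≈ 0.1278
After 'pass': P(spam) = 0.7·0.1278 / (0.7·0.1278 + 0.8·0.8722) ≈ 0.1137

0.1137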